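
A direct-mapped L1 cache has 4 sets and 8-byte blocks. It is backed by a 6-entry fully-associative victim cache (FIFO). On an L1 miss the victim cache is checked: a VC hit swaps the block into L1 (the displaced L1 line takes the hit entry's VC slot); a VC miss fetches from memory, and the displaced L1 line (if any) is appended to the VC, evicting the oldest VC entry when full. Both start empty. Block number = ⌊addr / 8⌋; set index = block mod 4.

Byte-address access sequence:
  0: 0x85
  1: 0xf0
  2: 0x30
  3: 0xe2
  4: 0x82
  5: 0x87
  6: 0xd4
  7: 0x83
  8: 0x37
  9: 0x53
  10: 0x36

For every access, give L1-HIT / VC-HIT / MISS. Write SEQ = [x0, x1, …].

SEQ = [MISS, MISS, MISS, MISS, VC-HIT, L1-HIT, MISS, L1-HIT, VC-HIT, MISS, VC-HIT]

#0 0x85→b16/s0 MISS; vc=[]
#1 0xf0→b30/s2 MISS; vc=[]
#2 0x30→b6/s2 MISS; vc=[30]
#3 0xe2→b28/s0 MISS; vc=[30,16]
#4 0x82→b16/s0 VC-HIT; vc=[30,28]
#5 0x87→b16/s0 L1-HIT; vc=[30,28]
#6 0xd4→b26/s2 MISS; vc=[30,28,6]
#7 0x83→b16/s0 L1-HIT; vc=[30,28,6]
#8 0x37→b6/s2 VC-HIT; vc=[30,28,26]
#9 0x53→b10/s2 MISS; vc=[30,28,26,6]
#10 0x36→b6/s2 VC-HIT; vc=[30,28,26,10]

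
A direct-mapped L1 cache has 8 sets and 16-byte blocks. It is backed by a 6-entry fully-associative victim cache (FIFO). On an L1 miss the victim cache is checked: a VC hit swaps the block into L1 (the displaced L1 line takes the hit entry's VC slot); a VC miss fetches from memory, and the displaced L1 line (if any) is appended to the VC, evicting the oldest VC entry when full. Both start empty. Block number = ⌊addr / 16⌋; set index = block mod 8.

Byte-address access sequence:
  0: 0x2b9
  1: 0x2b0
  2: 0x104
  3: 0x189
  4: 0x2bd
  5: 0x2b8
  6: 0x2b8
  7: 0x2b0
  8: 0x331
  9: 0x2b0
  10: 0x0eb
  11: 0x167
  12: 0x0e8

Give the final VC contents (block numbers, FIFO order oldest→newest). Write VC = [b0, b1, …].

  [0] addr=0x2b9 blk=43 s=3: MISS | VC []
  [1] addr=0x2b0 blk=43 s=3: L1-HIT | VC []
  [2] addr=0x104 blk=16 s=0: MISS | VC []
  [3] addr=0x189 blk=24 s=0: MISS | VC [16]
  [4] addr=0x2bd blk=43 s=3: L1-HIT | VC [16]
  [5] addr=0x2b8 blk=43 s=3: L1-HIT | VC [16]
  [6] addr=0x2b8 blk=43 s=3: L1-HIT | VC [16]
  [7] addr=0x2b0 blk=43 s=3: L1-HIT | VC [16]
  [8] addr=0x331 blk=51 s=3: MISS | VC [16, 43]
  [9] addr=0x2b0 blk=43 s=3: VC-HIT | VC [16, 51]
  [10] addr=0xeb blk=14 s=6: MISS | VC [16, 51]
  [11] addr=0x167 blk=22 s=6: MISS | VC [16, 51, 14]
  [12] addr=0xe8 blk=14 s=6: VC-HIT | VC [16, 51, 22]

VC = [16, 51, 22]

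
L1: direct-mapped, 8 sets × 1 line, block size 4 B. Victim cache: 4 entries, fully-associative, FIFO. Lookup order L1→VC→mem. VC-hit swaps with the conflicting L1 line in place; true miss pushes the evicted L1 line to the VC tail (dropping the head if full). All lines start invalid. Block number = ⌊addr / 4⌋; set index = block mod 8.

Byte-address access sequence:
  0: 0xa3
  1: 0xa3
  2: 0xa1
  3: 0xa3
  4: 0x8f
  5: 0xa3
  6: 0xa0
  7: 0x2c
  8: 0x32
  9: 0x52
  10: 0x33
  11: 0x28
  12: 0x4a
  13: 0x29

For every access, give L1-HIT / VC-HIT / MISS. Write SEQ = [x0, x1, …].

SEQ = [MISS, L1-HIT, L1-HIT, L1-HIT, MISS, L1-HIT, L1-HIT, MISS, MISS, MISS, VC-HIT, MISS, MISS, VC-HIT]

#0 0xa3→b40/s0 MISS; vc=[]
#1 0xa3→b40/s0 L1-HIT; vc=[]
#2 0xa1→b40/s0 L1-HIT; vc=[]
#3 0xa3→b40/s0 L1-HIT; vc=[]
#4 0x8f→b35/s3 MISS; vc=[]
#5 0xa3→b40/s0 L1-HIT; vc=[]
#6 0xa0→b40/s0 L1-HIT; vc=[]
#7 0x2c→b11/s3 MISS; vc=[35]
#8 0x32→b12/s4 MISS; vc=[35]
#9 0x52→b20/s4 MISS; vc=[35,12]
#10 0x33→b12/s4 VC-HIT; vc=[35,20]
#11 0x28→b10/s2 MISS; vc=[35,20]
#12 0x4a→b18/s2 MISS; vc=[35,20,10]
#13 0x29→b10/s2 VC-HIT; vc=[35,20,18]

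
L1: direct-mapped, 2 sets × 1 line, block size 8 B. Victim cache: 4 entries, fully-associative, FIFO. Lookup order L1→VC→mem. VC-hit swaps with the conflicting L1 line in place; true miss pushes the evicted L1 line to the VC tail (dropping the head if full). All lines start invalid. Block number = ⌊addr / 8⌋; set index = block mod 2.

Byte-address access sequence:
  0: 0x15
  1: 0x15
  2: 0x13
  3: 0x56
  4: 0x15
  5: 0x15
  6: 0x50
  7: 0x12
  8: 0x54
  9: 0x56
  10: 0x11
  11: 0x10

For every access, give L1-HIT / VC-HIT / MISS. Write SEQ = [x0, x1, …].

#0 0x15→b2/s0 MISS; vc=[]
#1 0x15→b2/s0 L1-HIT; vc=[]
#2 0x13→b2/s0 L1-HIT; vc=[]
#3 0x56→b10/s0 MISS; vc=[2]
#4 0x15→b2/s0 VC-HIT; vc=[10]
#5 0x15→b2/s0 L1-HIT; vc=[10]
#6 0x50→b10/s0 VC-HIT; vc=[2]
#7 0x12→b2/s0 VC-HIT; vc=[10]
#8 0x54→b10/s0 VC-HIT; vc=[2]
#9 0x56→b10/s0 L1-HIT; vc=[2]
#10 0x11→b2/s0 VC-HIT; vc=[10]
#11 0x10→b2/s0 L1-HIT; vc=[10]

SEQ = [MISS, L1-HIT, L1-HIT, MISS, VC-HIT, L1-HIT, VC-HIT, VC-HIT, VC-HIT, L1-HIT, VC-HIT, L1-HIT]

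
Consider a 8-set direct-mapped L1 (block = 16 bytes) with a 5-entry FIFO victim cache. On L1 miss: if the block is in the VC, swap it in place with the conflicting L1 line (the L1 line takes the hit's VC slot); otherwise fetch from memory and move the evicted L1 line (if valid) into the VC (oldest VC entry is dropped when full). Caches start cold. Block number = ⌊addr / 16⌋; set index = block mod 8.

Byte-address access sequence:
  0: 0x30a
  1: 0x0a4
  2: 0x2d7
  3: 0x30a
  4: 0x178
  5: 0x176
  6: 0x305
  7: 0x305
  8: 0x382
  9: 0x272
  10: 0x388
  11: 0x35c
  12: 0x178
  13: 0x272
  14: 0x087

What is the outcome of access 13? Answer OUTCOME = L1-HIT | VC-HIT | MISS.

OUTCOME = VC-HIT

  [0] addr=0x30a blk=48 s=0: MISS | VC []
  [1] addr=0xa4 blk=10 s=2: MISS | VC []
  [2] addr=0x2d7 blk=45 s=5: MISS | VC []
  [3] addr=0x30a blk=48 s=0: L1-HIT | VC []
  [4] addr=0x178 blk=23 s=7: MISS | VC []
  [5] addr=0x176 blk=23 s=7: L1-HIT | VC []
  [6] addr=0x305 blk=48 s=0: L1-HIT | VC []
  [7] addr=0x305 blk=48 s=0: L1-HIT | VC []
  [8] addr=0x382 blk=56 s=0: MISS | VC [48]
  [9] addr=0x272 blk=39 s=7: MISS | VC [48, 23]
  [10] addr=0x388 blk=56 s=0: L1-HIT | VC [48, 23]
  [11] addr=0x35c blk=53 s=5: MISS | VC [48, 23, 45]
  [12] addr=0x178 blk=23 s=7: VC-HIT | VC [48, 39, 45]
  [13] addr=0x272 blk=39 s=7: VC-HIT | VC [48, 23, 45]
  [14] addr=0x87 blk=8 s=0: MISS | VC [48, 23, 45, 56]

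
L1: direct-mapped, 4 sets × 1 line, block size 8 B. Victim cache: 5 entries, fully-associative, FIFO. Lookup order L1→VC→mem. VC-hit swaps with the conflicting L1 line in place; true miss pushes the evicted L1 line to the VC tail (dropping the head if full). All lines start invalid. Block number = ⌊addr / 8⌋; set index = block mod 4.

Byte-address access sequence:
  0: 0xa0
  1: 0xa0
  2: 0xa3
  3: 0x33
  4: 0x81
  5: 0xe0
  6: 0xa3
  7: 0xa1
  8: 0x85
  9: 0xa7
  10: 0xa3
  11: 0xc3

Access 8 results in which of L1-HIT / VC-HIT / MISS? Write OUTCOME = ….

0: 0xa0 (blk 20, set 0) → MISS  vc=[]
1: 0xa0 (blk 20, set 0) → L1-HIT  vc=[]
2: 0xa3 (blk 20, set 0) → L1-HIT  vc=[]
3: 0x33 (blk 6, set 2) → MISS  vc=[]
4: 0x81 (blk 16, set 0) → MISS  vc=[20]
5: 0xe0 (blk 28, set 0) → MISS  vc=[20, 16]
6: 0xa3 (blk 20, set 0) → VC-HIT  vc=[28, 16]
7: 0xa1 (blk 20, set 0) → L1-HIT  vc=[28, 16]
8: 0x85 (blk 16, set 0) → VC-HIT  vc=[28, 20]
9: 0xa7 (blk 20, set 0) → VC-HIT  vc=[28, 16]
10: 0xa3 (blk 20, set 0) → L1-HIT  vc=[28, 16]
11: 0xc3 (blk 24, set 0) → MISS  vc=[28, 16, 20]

OUTCOME = VC-HIT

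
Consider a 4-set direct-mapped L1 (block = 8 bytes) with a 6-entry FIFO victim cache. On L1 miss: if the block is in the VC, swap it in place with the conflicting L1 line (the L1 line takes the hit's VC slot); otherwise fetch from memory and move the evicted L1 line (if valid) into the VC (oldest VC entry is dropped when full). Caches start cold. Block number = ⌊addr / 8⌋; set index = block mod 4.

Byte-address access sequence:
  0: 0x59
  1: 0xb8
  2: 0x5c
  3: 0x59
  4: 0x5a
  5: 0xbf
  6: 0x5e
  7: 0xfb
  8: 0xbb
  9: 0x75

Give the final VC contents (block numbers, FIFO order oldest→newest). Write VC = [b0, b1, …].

VC = [31, 11]

0: 0x59 (blk 11, set 3) → MISS  vc=[]
1: 0xb8 (blk 23, set 3) → MISS  vc=[11]
2: 0x5c (blk 11, set 3) → VC-HIT  vc=[23]
3: 0x59 (blk 11, set 3) → L1-HIT  vc=[23]
4: 0x5a (blk 11, set 3) → L1-HIT  vc=[23]
5: 0xbf (blk 23, set 3) → VC-HIT  vc=[11]
6: 0x5e (blk 11, set 3) → VC-HIT  vc=[23]
7: 0xfb (blk 31, set 3) → MISS  vc=[23, 11]
8: 0xbb (blk 23, set 3) → VC-HIT  vc=[31, 11]
9: 0x75 (blk 14, set 2) → MISS  vc=[31, 11]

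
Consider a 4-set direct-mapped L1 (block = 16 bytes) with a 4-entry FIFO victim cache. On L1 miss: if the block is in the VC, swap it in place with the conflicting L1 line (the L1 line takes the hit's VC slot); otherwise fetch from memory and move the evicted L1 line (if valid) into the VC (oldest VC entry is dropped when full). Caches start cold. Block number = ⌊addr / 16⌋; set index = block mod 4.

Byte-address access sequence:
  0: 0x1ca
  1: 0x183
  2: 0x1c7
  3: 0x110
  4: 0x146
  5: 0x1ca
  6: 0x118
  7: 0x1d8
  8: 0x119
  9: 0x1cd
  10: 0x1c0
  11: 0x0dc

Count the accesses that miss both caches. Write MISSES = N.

  [0] addr=0x1ca blk=28 s=0: MISS | VC []
  [1] addr=0x183 blk=24 s=0: MISS | VC [28]
  [2] addr=0x1c7 blk=28 s=0: VC-HIT | VC [24]
  [3] addr=0x110 blk=17 s=1: MISS | VC [24]
  [4] addr=0x146 blk=20 s=0: MISS | VC [24, 28]
  [5] addr=0x1ca blk=28 s=0: VC-HIT | VC [24, 20]
  [6] addr=0x118 blk=17 s=1: L1-HIT | VC [24, 20]
  [7] addr=0x1d8 blk=29 s=1: MISS | VC [24, 20, 17]
  [8] addr=0x119 blk=17 s=1: VC-HIT | VC [24, 20, 29]
  [9] addr=0x1cd blk=28 s=0: L1-HIT | VC [24, 20, 29]
  [10] addr=0x1c0 blk=28 s=0: L1-HIT | VC [24, 20, 29]
  [11] addr=0xdc blk=13 s=1: MISS | VC [24, 20, 29, 17]

MISSES = 6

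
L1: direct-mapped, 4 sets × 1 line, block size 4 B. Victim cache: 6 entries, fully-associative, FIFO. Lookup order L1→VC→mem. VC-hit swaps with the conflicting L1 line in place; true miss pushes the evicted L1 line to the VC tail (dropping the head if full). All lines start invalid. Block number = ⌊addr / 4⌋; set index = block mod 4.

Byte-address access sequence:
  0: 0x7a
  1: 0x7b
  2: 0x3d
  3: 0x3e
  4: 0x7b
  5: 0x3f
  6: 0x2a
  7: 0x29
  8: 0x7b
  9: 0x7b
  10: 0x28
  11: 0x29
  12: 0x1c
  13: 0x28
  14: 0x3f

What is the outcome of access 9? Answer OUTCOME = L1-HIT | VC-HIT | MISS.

  [0] addr=0x7a blk=30 s=2: MISS | VC []
  [1] addr=0x7b blk=30 s=2: L1-HIT | VC []
  [2] addr=0x3d blk=15 s=3: MISS | VC []
  [3] addr=0x3e blk=15 s=3: L1-HIT | VC []
  [4] addr=0x7b blk=30 s=2: L1-HIT | VC []
  [5] addr=0x3f blk=15 s=3: L1-HIT | VC []
  [6] addr=0x2a blk=10 s=2: MISS | VC [30]
  [7] addr=0x29 blk=10 s=2: L1-HIT | VC [30]
  [8] addr=0x7b blk=30 s=2: VC-HIT | VC [10]
  [9] addr=0x7b blk=30 s=2: L1-HIT | VC [10]
  [10] addr=0x28 blk=10 s=2: VC-HIT | VC [30]
  [11] addr=0x29 blk=10 s=2: L1-HIT | VC [30]
  [12] addr=0x1c blk=7 s=3: MISS | VC [30, 15]
  [13] addr=0x28 blk=10 s=2: L1-HIT | VC [30, 15]
  [14] addr=0x3f blk=15 s=3: VC-HIT | VC [30, 7]

OUTCOME = L1-HIT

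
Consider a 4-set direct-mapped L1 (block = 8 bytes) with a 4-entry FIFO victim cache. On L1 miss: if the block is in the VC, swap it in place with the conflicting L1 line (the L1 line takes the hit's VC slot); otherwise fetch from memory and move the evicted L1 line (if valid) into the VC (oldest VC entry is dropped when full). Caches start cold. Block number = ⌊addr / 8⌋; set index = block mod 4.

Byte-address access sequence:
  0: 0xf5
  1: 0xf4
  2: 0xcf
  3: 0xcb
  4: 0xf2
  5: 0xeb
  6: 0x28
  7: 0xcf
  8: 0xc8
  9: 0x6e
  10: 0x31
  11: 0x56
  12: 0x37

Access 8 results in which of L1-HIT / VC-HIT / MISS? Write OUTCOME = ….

0: 0xf5 (blk 30, set 2) → MISS  vc=[]
1: 0xf4 (blk 30, set 2) → L1-HIT  vc=[]
2: 0xcf (blk 25, set 1) → MISS  vc=[]
3: 0xcb (blk 25, set 1) → L1-HIT  vc=[]
4: 0xf2 (blk 30, set 2) → L1-HIT  vc=[]
5: 0xeb (blk 29, set 1) → MISS  vc=[25]
6: 0x28 (blk 5, set 1) → MISS  vc=[25, 29]
7: 0xcf (blk 25, set 1) → VC-HIT  vc=[5, 29]
8: 0xc8 (blk 25, set 1) → L1-HIT  vc=[5, 29]
9: 0x6e (blk 13, set 1) → MISS  vc=[5, 29, 25]
10: 0x31 (blk 6, set 2) → MISS  vc=[5, 29, 25, 30]
11: 0x56 (blk 10, set 2) → MISS  vc=[29, 25, 30, 6]
12: 0x37 (blk 6, set 2) → VC-HIT  vc=[29, 25, 30, 10]

OUTCOME = L1-HIT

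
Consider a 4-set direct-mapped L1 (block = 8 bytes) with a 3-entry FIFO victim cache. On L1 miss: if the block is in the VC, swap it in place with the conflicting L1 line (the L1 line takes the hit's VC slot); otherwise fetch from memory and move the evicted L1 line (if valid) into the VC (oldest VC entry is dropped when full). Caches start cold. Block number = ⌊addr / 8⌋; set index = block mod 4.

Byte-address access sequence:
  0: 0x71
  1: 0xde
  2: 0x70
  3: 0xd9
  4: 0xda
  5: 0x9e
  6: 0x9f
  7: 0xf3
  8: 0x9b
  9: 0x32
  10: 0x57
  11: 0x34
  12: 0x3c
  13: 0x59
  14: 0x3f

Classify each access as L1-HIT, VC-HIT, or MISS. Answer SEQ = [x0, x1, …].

#0 0x71→b14/s2 MISS; vc=[]
#1 0xde→b27/s3 MISS; vc=[]
#2 0x70→b14/s2 L1-HIT; vc=[]
#3 0xd9→b27/s3 L1-HIT; vc=[]
#4 0xda→b27/s3 L1-HIT; vc=[]
#5 0x9e→b19/s3 MISS; vc=[27]
#6 0x9f→b19/s3 L1-HIT; vc=[27]
#7 0xf3→b30/s2 MISS; vc=[27,14]
#8 0x9b→b19/s3 L1-HIT; vc=[27,14]
#9 0x32→b6/s2 MISS; vc=[27,14,30]
#10 0x57→b10/s2 MISS; vc=[14,30,6]
#11 0x34→b6/s2 VC-HIT; vc=[14,30,10]
#12 0x3c→b7/s3 MISS; vc=[30,10,19]
#13 0x59→b11/s3 MISS; vc=[10,19,7]
#14 0x3f→b7/s3 VC-HIT; vc=[10,19,11]

SEQ = [MISS, MISS, L1-HIT, L1-HIT, L1-HIT, MISS, L1-HIT, MISS, L1-HIT, MISS, MISS, VC-HIT, MISS, MISS, VC-HIT]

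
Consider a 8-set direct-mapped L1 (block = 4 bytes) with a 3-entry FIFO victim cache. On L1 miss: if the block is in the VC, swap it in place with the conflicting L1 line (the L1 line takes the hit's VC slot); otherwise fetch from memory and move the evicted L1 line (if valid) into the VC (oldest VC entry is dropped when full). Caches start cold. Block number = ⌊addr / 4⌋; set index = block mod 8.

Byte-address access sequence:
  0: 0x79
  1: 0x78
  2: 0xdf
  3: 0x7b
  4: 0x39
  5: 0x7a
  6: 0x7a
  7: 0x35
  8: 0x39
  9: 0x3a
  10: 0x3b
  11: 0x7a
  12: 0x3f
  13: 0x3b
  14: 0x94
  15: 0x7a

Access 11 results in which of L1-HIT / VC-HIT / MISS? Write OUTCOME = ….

OUTCOME = VC-HIT

#0 0x79→b30/s6 MISS; vc=[]
#1 0x78→b30/s6 L1-HIT; vc=[]
#2 0xdf→b55/s7 MISS; vc=[]
#3 0x7b→b30/s6 L1-HIT; vc=[]
#4 0x39→b14/s6 MISS; vc=[30]
#5 0x7a→b30/s6 VC-HIT; vc=[14]
#6 0x7a→b30/s6 L1-HIT; vc=[14]
#7 0x35→b13/s5 MISS; vc=[14]
#8 0x39→b14/s6 VC-HIT; vc=[30]
#9 0x3a→b14/s6 L1-HIT; vc=[30]
#10 0x3b→b14/s6 L1-HIT; vc=[30]
#11 0x7a→b30/s6 VC-HIT; vc=[14]
#12 0x3f→b15/s7 MISS; vc=[14,55]
#13 0x3b→b14/s6 VC-HIT; vc=[30,55]
#14 0x94→b37/s5 MISS; vc=[30,55,13]
#15 0x7a→b30/s6 VC-HIT; vc=[14,55,13]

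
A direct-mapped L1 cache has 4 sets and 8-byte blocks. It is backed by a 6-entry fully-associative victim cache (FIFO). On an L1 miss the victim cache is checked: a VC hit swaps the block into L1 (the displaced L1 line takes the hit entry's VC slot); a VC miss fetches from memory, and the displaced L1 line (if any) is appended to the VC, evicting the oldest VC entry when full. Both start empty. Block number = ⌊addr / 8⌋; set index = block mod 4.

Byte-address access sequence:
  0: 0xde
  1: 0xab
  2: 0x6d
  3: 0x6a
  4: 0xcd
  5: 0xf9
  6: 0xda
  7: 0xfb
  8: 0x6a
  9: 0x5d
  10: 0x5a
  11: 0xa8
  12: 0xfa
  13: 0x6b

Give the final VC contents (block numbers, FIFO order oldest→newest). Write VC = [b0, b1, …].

VC = [21, 25, 27, 11]

0: 0xde (blk 27, set 3) → MISS  vc=[]
1: 0xab (blk 21, set 1) → MISS  vc=[]
2: 0x6d (blk 13, set 1) → MISS  vc=[21]
3: 0x6a (blk 13, set 1) → L1-HIT  vc=[21]
4: 0xcd (blk 25, set 1) → MISS  vc=[21, 13]
5: 0xf9 (blk 31, set 3) → MISS  vc=[21, 13, 27]
6: 0xda (blk 27, set 3) → VC-HIT  vc=[21, 13, 31]
7: 0xfb (blk 31, set 3) → VC-HIT  vc=[21, 13, 27]
8: 0x6a (blk 13, set 1) → VC-HIT  vc=[21, 25, 27]
9: 0x5d (blk 11, set 3) → MISS  vc=[21, 25, 27, 31]
10: 0x5a (blk 11, set 3) → L1-HIT  vc=[21, 25, 27, 31]
11: 0xa8 (blk 21, set 1) → VC-HIT  vc=[13, 25, 27, 31]
12: 0xfa (blk 31, set 3) → VC-HIT  vc=[13, 25, 27, 11]
13: 0x6b (blk 13, set 1) → VC-HIT  vc=[21, 25, 27, 11]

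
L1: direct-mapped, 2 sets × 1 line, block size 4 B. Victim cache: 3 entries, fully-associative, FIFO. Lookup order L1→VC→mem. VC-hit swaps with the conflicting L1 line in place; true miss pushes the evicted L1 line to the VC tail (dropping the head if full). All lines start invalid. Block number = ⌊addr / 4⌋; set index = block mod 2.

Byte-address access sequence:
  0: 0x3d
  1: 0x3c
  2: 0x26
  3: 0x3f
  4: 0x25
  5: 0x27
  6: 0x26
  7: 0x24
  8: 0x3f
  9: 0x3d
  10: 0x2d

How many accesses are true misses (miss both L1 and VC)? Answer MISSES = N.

MISSES = 3

0: 0x3d (blk 15, set 1) → MISS  vc=[]
1: 0x3c (blk 15, set 1) → L1-HIT  vc=[]
2: 0x26 (blk 9, set 1) → MISS  vc=[15]
3: 0x3f (blk 15, set 1) → VC-HIT  vc=[9]
4: 0x25 (blk 9, set 1) → VC-HIT  vc=[15]
5: 0x27 (blk 9, set 1) → L1-HIT  vc=[15]
6: 0x26 (blk 9, set 1) → L1-HIT  vc=[15]
7: 0x24 (blk 9, set 1) → L1-HIT  vc=[15]
8: 0x3f (blk 15, set 1) → VC-HIT  vc=[9]
9: 0x3d (blk 15, set 1) → L1-HIT  vc=[9]
10: 0x2d (blk 11, set 1) → MISS  vc=[9, 15]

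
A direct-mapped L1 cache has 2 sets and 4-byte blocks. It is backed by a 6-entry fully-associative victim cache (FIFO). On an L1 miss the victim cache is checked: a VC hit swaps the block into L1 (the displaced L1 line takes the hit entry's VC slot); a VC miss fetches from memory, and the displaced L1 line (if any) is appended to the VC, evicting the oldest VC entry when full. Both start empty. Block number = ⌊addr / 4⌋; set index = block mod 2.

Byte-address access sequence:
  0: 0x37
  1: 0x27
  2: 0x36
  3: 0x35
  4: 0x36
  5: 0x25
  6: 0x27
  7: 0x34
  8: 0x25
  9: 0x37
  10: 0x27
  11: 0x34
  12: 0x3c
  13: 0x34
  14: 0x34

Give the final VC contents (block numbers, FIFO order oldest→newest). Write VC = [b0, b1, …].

0: 0x37 (blk 13, set 1) → MISS  vc=[]
1: 0x27 (blk 9, set 1) → MISS  vc=[13]
2: 0x36 (blk 13, set 1) → VC-HIT  vc=[9]
3: 0x35 (blk 13, set 1) → L1-HIT  vc=[9]
4: 0x36 (blk 13, set 1) → L1-HIT  vc=[9]
5: 0x25 (blk 9, set 1) → VC-HIT  vc=[13]
6: 0x27 (blk 9, set 1) → L1-HIT  vc=[13]
7: 0x34 (blk 13, set 1) → VC-HIT  vc=[9]
8: 0x25 (blk 9, set 1) → VC-HIT  vc=[13]
9: 0x37 (blk 13, set 1) → VC-HIT  vc=[9]
10: 0x27 (blk 9, set 1) → VC-HIT  vc=[13]
11: 0x34 (blk 13, set 1) → VC-HIT  vc=[9]
12: 0x3c (blk 15, set 1) → MISS  vc=[9, 13]
13: 0x34 (blk 13, set 1) → VC-HIT  vc=[9, 15]
14: 0x34 (blk 13, set 1) → L1-HIT  vc=[9, 15]

VC = [9, 15]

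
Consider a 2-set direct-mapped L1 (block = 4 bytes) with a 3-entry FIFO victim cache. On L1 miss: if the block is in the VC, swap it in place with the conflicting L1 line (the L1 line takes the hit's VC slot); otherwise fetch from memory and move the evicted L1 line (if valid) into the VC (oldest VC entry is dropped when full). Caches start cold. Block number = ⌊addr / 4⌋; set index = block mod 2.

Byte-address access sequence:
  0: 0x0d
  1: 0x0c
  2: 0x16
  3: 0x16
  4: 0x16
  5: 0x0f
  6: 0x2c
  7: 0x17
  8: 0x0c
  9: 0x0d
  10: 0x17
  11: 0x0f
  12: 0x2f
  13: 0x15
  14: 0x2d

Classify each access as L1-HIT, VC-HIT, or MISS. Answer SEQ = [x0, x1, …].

SEQ = [MISS, L1-HIT, MISS, L1-HIT, L1-HIT, VC-HIT, MISS, VC-HIT, VC-HIT, L1-HIT, VC-HIT, VC-HIT, VC-HIT, VC-HIT, VC-HIT]

  [0] addr=0xd blk=3 s=1: MISS | VC []
  [1] addr=0xc blk=3 s=1: L1-HIT | VC []
  [2] addr=0x16 blk=5 s=1: MISS | VC [3]
  [3] addr=0x16 blk=5 s=1: L1-HIT | VC [3]
  [4] addr=0x16 blk=5 s=1: L1-HIT | VC [3]
  [5] addr=0xf blk=3 s=1: VC-HIT | VC [5]
  [6] addr=0x2c blk=11 s=1: MISS | VC [5, 3]
  [7] addr=0x17 blk=5 s=1: VC-HIT | VC [11, 3]
  [8] addr=0xc blk=3 s=1: VC-HIT | VC [11, 5]
  [9] addr=0xd blk=3 s=1: L1-HIT | VC [11, 5]
  [10] addr=0x17 blk=5 s=1: VC-HIT | VC [11, 3]
  [11] addr=0xf blk=3 s=1: VC-HIT | VC [11, 5]
  [12] addr=0x2f blk=11 s=1: VC-HIT | VC [3, 5]
  [13] addr=0x15 blk=5 s=1: VC-HIT | VC [3, 11]
  [14] addr=0x2d blk=11 s=1: VC-HIT | VC [3, 5]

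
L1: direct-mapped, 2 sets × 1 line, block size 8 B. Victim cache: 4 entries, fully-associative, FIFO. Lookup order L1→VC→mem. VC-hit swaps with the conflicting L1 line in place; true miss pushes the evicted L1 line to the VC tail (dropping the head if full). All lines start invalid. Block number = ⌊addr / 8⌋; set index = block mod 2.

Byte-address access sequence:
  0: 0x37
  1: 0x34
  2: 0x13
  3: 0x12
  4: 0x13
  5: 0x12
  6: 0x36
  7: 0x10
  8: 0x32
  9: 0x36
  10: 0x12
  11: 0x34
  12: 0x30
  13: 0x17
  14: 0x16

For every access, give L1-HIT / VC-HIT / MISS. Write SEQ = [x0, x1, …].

#0 0x37→b6/s0 MISS; vc=[]
#1 0x34→b6/s0 L1-HIT; vc=[]
#2 0x13→b2/s0 MISS; vc=[6]
#3 0x12→b2/s0 L1-HIT; vc=[6]
#4 0x13→b2/s0 L1-HIT; vc=[6]
#5 0x12→b2/s0 L1-HIT; vc=[6]
#6 0x36→b6/s0 VC-HIT; vc=[2]
#7 0x10→b2/s0 VC-HIT; vc=[6]
#8 0x32→b6/s0 VC-HIT; vc=[2]
#9 0x36→b6/s0 L1-HIT; vc=[2]
#10 0x12→b2/s0 VC-HIT; vc=[6]
#11 0x34→b6/s0 VC-HIT; vc=[2]
#12 0x30→b6/s0 L1-HIT; vc=[2]
#13 0x17→b2/s0 VC-HIT; vc=[6]
#14 0x16→b2/s0 L1-HIT; vc=[6]

SEQ = [MISS, L1-HIT, MISS, L1-HIT, L1-HIT, L1-HIT, VC-HIT, VC-HIT, VC-HIT, L1-HIT, VC-HIT, VC-HIT, L1-HIT, VC-HIT, L1-HIT]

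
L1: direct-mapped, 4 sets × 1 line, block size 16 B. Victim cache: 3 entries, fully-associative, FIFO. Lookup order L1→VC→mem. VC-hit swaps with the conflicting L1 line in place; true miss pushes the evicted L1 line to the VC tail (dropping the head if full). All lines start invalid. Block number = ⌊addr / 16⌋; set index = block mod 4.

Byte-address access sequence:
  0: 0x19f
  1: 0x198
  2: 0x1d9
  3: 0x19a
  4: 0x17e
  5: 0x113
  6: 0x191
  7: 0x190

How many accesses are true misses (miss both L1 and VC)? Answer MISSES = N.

MISSES = 4

#0 0x19f→b25/s1 MISS; vc=[]
#1 0x198→b25/s1 L1-HIT; vc=[]
#2 0x1d9→b29/s1 MISS; vc=[25]
#3 0x19a→b25/s1 VC-HIT; vc=[29]
#4 0x17e→b23/s3 MISS; vc=[29]
#5 0x113→b17/s1 MISS; vc=[29,25]
#6 0x191→b25/s1 VC-HIT; vc=[29,17]
#7 0x190→b25/s1 L1-HIT; vc=[29,17]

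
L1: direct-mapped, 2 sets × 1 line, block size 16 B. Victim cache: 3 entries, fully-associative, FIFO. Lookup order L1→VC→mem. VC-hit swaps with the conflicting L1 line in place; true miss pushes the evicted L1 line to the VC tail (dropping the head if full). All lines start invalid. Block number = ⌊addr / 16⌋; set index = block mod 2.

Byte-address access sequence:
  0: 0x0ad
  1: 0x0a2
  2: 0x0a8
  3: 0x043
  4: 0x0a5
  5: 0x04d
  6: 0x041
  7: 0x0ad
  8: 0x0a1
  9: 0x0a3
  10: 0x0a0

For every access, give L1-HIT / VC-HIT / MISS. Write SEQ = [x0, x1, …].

#0 0xad→b10/s0 MISS; vc=[]
#1 0xa2→b10/s0 L1-HIT; vc=[]
#2 0xa8→b10/s0 L1-HIT; vc=[]
#3 0x43→b4/s0 MISS; vc=[10]
#4 0xa5→b10/s0 VC-HIT; vc=[4]
#5 0x4d→b4/s0 VC-HIT; vc=[10]
#6 0x41→b4/s0 L1-HIT; vc=[10]
#7 0xad→b10/s0 VC-HIT; vc=[4]
#8 0xa1→b10/s0 L1-HIT; vc=[4]
#9 0xa3→b10/s0 L1-HIT; vc=[4]
#10 0xa0→b10/s0 L1-HIT; vc=[4]

SEQ = [MISS, L1-HIT, L1-HIT, MISS, VC-HIT, VC-HIT, L1-HIT, VC-HIT, L1-HIT, L1-HIT, L1-HIT]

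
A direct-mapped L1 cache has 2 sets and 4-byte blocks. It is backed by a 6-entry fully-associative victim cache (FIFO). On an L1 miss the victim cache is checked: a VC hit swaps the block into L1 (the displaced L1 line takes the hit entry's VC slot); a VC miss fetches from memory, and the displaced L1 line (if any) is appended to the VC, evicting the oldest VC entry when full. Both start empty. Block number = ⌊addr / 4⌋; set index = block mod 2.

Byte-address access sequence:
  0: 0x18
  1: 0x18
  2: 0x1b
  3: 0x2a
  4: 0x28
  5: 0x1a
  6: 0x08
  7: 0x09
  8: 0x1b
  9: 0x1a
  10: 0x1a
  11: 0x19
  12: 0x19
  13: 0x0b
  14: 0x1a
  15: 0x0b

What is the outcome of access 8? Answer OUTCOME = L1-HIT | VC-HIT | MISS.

#0 0x18→b6/s0 MISS; vc=[]
#1 0x18→b6/s0 L1-HIT; vc=[]
#2 0x1b→b6/s0 L1-HIT; vc=[]
#3 0x2a→b10/s0 MISS; vc=[6]
#4 0x28→b10/s0 L1-HIT; vc=[6]
#5 0x1a→b6/s0 VC-HIT; vc=[10]
#6 0x8→b2/s0 MISS; vc=[10,6]
#7 0x9→b2/s0 L1-HIT; vc=[10,6]
#8 0x1b→b6/s0 VC-HIT; vc=[10,2]
#9 0x1a→b6/s0 L1-HIT; vc=[10,2]
#10 0x1a→b6/s0 L1-HIT; vc=[10,2]
#11 0x19→b6/s0 L1-HIT; vc=[10,2]
#12 0x19→b6/s0 L1-HIT; vc=[10,2]
#13 0xb→b2/s0 VC-HIT; vc=[10,6]
#14 0x1a→b6/s0 VC-HIT; vc=[10,2]
#15 0xb→b2/s0 VC-HIT; vc=[10,6]

OUTCOME = VC-HIT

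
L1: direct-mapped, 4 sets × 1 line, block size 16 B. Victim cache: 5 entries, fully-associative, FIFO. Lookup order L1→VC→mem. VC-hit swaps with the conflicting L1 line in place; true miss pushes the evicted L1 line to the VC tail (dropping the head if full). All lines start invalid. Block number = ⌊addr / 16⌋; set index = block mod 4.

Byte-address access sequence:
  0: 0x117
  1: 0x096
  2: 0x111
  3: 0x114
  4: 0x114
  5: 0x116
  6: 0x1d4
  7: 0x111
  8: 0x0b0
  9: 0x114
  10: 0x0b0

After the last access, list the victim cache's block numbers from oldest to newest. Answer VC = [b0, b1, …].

#0 0x117→b17/s1 MISS; vc=[]
#1 0x96→b9/s1 MISS; vc=[17]
#2 0x111→b17/s1 VC-HIT; vc=[9]
#3 0x114→b17/s1 L1-HIT; vc=[9]
#4 0x114→b17/s1 L1-HIT; vc=[9]
#5 0x116→b17/s1 L1-HIT; vc=[9]
#6 0x1d4→b29/s1 MISS; vc=[9,17]
#7 0x111→b17/s1 VC-HIT; vc=[9,29]
#8 0xb0→b11/s3 MISS; vc=[9,29]
#9 0x114→b17/s1 L1-HIT; vc=[9,29]
#10 0xb0→b11/s3 L1-HIT; vc=[9,29]

VC = [9, 29]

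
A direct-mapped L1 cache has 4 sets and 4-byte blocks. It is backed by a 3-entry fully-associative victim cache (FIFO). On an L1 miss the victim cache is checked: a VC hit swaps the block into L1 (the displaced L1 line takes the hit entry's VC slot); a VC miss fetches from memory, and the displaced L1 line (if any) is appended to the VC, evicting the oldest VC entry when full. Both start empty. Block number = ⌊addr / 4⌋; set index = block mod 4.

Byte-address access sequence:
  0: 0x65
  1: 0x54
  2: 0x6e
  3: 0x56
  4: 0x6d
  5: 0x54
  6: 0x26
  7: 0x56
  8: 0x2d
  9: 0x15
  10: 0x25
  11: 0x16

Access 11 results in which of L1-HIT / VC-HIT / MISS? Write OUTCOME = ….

  [0] addr=0x65 blk=25 s=1: MISS | VC []
  [1] addr=0x54 blk=21 s=1: MISS | VC [25]
  [2] addr=0x6e blk=27 s=3: MISS | VC [25]
  [3] addr=0x56 blk=21 s=1: L1-HIT | VC [25]
  [4] addr=0x6d blk=27 s=3: L1-HIT | VC [25]
  [5] addr=0x54 blk=21 s=1: L1-HIT | VC [25]
  [6] addr=0x26 blk=9 s=1: MISS | VC [25, 21]
  [7] addr=0x56 blk=21 s=1: VC-HIT | VC [25, 9]
  [8] addr=0x2d blk=11 s=3: MISS | VC [25, 9, 27]
  [9] addr=0x15 blk=5 s=1: MISS | VC [9, 27, 21]
  [10] addr=0x25 blk=9 s=1: VC-HIT | VC [5, 27, 21]
  [11] addr=0x16 blk=5 s=1: VC-HIT | VC [9, 27, 21]

OUTCOME = VC-HIT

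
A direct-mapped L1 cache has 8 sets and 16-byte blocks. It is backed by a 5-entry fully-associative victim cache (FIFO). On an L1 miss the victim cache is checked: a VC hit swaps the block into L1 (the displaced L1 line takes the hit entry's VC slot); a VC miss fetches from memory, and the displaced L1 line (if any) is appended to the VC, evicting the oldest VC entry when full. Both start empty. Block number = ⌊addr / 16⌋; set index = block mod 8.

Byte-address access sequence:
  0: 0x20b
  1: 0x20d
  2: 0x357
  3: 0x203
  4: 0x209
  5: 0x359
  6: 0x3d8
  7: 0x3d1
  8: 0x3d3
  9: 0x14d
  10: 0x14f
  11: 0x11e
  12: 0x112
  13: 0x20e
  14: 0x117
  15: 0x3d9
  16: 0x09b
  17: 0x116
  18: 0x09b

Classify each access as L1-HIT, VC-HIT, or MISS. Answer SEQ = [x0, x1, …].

#0 0x20b→b32/s0 MISS; vc=[]
#1 0x20d→b32/s0 L1-HIT; vc=[]
#2 0x357→b53/s5 MISS; vc=[]
#3 0x203→b32/s0 L1-HIT; vc=[]
#4 0x209→b32/s0 L1-HIT; vc=[]
#5 0x359→b53/s5 L1-HIT; vc=[]
#6 0x3d8→b61/s5 MISS; vc=[53]
#7 0x3d1→b61/s5 L1-HIT; vc=[53]
#8 0x3d3→b61/s5 L1-HIT; vc=[53]
#9 0x14d→b20/s4 MISS; vc=[53]
#10 0x14f→b20/s4 L1-HIT; vc=[53]
#11 0x11e→b17/s1 MISS; vc=[53]
#12 0x112→b17/s1 L1-HIT; vc=[53]
#13 0x20e→b32/s0 L1-HIT; vc=[53]
#14 0x117→b17/s1 L1-HIT; vc=[53]
#15 0x3d9→b61/s5 L1-HIT; vc=[53]
#16 0x9b→b9/s1 MISS; vc=[53,17]
#17 0x116→b17/s1 VC-HIT; vc=[53,9]
#18 0x9b→b9/s1 VC-HIT; vc=[53,17]

SEQ = [MISS, L1-HIT, MISS, L1-HIT, L1-HIT, L1-HIT, MISS, L1-HIT, L1-HIT, MISS, L1-HIT, MISS, L1-HIT, L1-HIT, L1-HIT, L1-HIT, MISS, VC-HIT, VC-HIT]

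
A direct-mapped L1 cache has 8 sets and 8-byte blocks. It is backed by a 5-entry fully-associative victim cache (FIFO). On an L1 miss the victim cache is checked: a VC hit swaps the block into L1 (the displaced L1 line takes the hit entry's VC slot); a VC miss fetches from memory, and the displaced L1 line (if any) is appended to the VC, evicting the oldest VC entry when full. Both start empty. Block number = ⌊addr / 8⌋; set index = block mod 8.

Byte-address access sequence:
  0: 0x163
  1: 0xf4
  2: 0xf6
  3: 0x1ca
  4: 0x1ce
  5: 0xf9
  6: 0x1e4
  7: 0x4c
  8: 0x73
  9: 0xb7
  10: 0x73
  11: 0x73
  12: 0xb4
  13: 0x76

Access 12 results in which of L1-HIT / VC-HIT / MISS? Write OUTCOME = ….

OUTCOME = VC-HIT

#0 0x163→b44/s4 MISS; vc=[]
#1 0xf4→b30/s6 MISS; vc=[]
#2 0xf6→b30/s6 L1-HIT; vc=[]
#3 0x1ca→b57/s1 MISS; vc=[]
#4 0x1ce→b57/s1 L1-HIT; vc=[]
#5 0xf9→b31/s7 MISS; vc=[]
#6 0x1e4→b60/s4 MISS; vc=[44]
#7 0x4c→b9/s1 MISS; vc=[44,57]
#8 0x73→b14/s6 MISS; vc=[44,57,30]
#9 0xb7→b22/s6 MISS; vc=[44,57,30,14]
#10 0x73→b14/s6 VC-HIT; vc=[44,57,30,22]
#11 0x73→b14/s6 L1-HIT; vc=[44,57,30,22]
#12 0xb4→b22/s6 VC-HIT; vc=[44,57,30,14]
#13 0x76→b14/s6 VC-HIT; vc=[44,57,30,22]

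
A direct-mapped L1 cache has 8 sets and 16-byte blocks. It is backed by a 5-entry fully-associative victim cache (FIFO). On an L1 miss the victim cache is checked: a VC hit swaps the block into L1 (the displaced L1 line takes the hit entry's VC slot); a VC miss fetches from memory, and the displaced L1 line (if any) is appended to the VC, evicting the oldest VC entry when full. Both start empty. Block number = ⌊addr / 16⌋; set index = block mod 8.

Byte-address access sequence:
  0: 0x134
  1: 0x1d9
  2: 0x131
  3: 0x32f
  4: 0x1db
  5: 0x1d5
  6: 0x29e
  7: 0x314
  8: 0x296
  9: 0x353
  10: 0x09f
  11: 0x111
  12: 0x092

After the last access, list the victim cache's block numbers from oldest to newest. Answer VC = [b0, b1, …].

VC = [49, 29, 41, 17]

  [0] addr=0x134 blk=19 s=3: MISS | VC []
  [1] addr=0x1d9 blk=29 s=5: MISS | VC []
  [2] addr=0x131 blk=19 s=3: L1-HIT | VC []
  [3] addr=0x32f blk=50 s=2: MISS | VC []
  [4] addr=0x1db blk=29 s=5: L1-HIT | VC []
  [5] addr=0x1d5 blk=29 s=5: L1-HIT | VC []
  [6] addr=0x29e blk=41 s=1: MISS | VC []
  [7] addr=0x314 blk=49 s=1: MISS | VC [41]
  [8] addr=0x296 blk=41 s=1: VC-HIT | VC [49]
  [9] addr=0x353 blk=53 s=5: MISS | VC [49, 29]
  [10] addr=0x9f blk=9 s=1: MISS | VC [49, 29, 41]
  [11] addr=0x111 blk=17 s=1: MISS | VC [49, 29, 41, 9]
  [12] addr=0x92 blk=9 s=1: VC-HIT | VC [49, 29, 41, 17]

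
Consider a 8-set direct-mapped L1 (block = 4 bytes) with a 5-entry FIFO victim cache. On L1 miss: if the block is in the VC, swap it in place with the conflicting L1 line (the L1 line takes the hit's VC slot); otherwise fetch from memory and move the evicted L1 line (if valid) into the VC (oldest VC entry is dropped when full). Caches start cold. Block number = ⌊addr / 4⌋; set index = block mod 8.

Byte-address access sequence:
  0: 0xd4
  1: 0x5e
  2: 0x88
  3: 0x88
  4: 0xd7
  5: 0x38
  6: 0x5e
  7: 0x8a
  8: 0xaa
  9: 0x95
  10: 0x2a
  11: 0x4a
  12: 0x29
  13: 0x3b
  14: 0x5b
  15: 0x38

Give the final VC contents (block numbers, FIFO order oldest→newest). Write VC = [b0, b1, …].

#0 0xd4→b53/s5 MISS; vc=[]
#1 0x5e→b23/s7 MISS; vc=[]
#2 0x88→b34/s2 MISS; vc=[]
#3 0x88→b34/s2 L1-HIT; vc=[]
#4 0xd7→b53/s5 L1-HIT; vc=[]
#5 0x38→b14/s6 MISS; vc=[]
#6 0x5e→b23/s7 L1-HIT; vc=[]
#7 0x8a→b34/s2 L1-HIT; vc=[]
#8 0xaa→b42/s2 MISS; vc=[34]
#9 0x95→b37/s5 MISS; vc=[34,53]
#10 0x2a→b10/s2 MISS; vc=[34,53,42]
#11 0x4a→b18/s2 MISS; vc=[34,53,42,10]
#12 0x29→b10/s2 VC-HIT; vc=[34,53,42,18]
#13 0x3b→b14/s6 L1-HIT; vc=[34,53,42,18]
#14 0x5b→b22/s6 MISS; vc=[34,53,42,18,14]
#15 0x38→b14/s6 VC-HIT; vc=[34,53,42,18,22]

VC = [34, 53, 42, 18, 22]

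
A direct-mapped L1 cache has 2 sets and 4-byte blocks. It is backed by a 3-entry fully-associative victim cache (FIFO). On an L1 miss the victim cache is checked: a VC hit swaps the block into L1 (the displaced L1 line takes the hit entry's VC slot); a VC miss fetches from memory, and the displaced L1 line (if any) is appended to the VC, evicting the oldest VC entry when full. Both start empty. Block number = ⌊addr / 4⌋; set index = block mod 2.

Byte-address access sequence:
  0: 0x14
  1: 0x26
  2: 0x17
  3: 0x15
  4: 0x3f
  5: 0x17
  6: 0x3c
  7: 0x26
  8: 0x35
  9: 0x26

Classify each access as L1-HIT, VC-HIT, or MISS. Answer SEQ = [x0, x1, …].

SEQ = [MISS, MISS, VC-HIT, L1-HIT, MISS, VC-HIT, VC-HIT, VC-HIT, MISS, VC-HIT]

0: 0x14 (blk 5, set 1) → MISS  vc=[]
1: 0x26 (blk 9, set 1) → MISS  vc=[5]
2: 0x17 (blk 5, set 1) → VC-HIT  vc=[9]
3: 0x15 (blk 5, set 1) → L1-HIT  vc=[9]
4: 0x3f (blk 15, set 1) → MISS  vc=[9, 5]
5: 0x17 (blk 5, set 1) → VC-HIT  vc=[9, 15]
6: 0x3c (blk 15, set 1) → VC-HIT  vc=[9, 5]
7: 0x26 (blk 9, set 1) → VC-HIT  vc=[15, 5]
8: 0x35 (blk 13, set 1) → MISS  vc=[15, 5, 9]
9: 0x26 (blk 9, set 1) → VC-HIT  vc=[15, 5, 13]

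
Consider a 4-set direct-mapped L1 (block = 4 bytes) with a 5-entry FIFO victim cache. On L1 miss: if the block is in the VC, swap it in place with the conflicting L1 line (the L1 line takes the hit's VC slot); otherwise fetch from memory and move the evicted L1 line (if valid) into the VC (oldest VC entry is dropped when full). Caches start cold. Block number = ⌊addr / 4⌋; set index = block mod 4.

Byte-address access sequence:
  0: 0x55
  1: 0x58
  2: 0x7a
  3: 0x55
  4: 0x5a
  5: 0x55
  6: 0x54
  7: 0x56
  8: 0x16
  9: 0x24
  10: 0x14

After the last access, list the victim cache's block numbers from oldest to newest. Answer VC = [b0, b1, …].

VC = [30, 21, 9]

  [0] addr=0x55 blk=21 s=1: MISS | VC []
  [1] addr=0x58 blk=22 s=2: MISS | VC []
  [2] addr=0x7a blk=30 s=2: MISS | VC [22]
  [3] addr=0x55 blk=21 s=1: L1-HIT | VC [22]
  [4] addr=0x5a blk=22 s=2: VC-HIT | VC [30]
  [5] addr=0x55 blk=21 s=1: L1-HIT | VC [30]
  [6] addr=0x54 blk=21 s=1: L1-HIT | VC [30]
  [7] addr=0x56 blk=21 s=1: L1-HIT | VC [30]
  [8] addr=0x16 blk=5 s=1: MISS | VC [30, 21]
  [9] addr=0x24 blk=9 s=1: MISS | VC [30, 21, 5]
  [10] addr=0x14 blk=5 s=1: VC-HIT | VC [30, 21, 9]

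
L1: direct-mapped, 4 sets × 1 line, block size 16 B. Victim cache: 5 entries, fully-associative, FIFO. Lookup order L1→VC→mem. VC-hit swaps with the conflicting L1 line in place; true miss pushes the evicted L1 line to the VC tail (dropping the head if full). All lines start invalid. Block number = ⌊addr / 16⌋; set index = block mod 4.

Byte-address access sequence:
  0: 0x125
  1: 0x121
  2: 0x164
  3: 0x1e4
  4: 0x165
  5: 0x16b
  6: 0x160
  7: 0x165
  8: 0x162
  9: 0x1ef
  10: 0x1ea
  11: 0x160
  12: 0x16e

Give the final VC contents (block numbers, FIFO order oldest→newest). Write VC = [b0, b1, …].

#0 0x125→b18/s2 MISS; vc=[]
#1 0x121→b18/s2 L1-HIT; vc=[]
#2 0x164→b22/s2 MISS; vc=[18]
#3 0x1e4→b30/s2 MISS; vc=[18,22]
#4 0x165→b22/s2 VC-HIT; vc=[18,30]
#5 0x16b→b22/s2 L1-HIT; vc=[18,30]
#6 0x160→b22/s2 L1-HIT; vc=[18,30]
#7 0x165→b22/s2 L1-HIT; vc=[18,30]
#8 0x162→b22/s2 L1-HIT; vc=[18,30]
#9 0x1ef→b30/s2 VC-HIT; vc=[18,22]
#10 0x1ea→b30/s2 L1-HIT; vc=[18,22]
#11 0x160→b22/s2 VC-HIT; vc=[18,30]
#12 0x16e→b22/s2 L1-HIT; vc=[18,30]

VC = [18, 30]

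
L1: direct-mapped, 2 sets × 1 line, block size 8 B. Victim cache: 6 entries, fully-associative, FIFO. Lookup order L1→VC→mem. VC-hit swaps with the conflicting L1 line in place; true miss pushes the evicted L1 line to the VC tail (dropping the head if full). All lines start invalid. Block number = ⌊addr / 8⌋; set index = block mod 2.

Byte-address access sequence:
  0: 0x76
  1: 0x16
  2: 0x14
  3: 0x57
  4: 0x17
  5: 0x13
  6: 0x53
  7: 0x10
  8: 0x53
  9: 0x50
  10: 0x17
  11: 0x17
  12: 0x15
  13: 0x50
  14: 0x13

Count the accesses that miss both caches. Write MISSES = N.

0: 0x76 (blk 14, set 0) → MISS  vc=[]
1: 0x16 (blk 2, set 0) → MISS  vc=[14]
2: 0x14 (blk 2, set 0) → L1-HIT  vc=[14]
3: 0x57 (blk 10, set 0) → MISS  vc=[14, 2]
4: 0x17 (blk 2, set 0) → VC-HIT  vc=[14, 10]
5: 0x13 (blk 2, set 0) → L1-HIT  vc=[14, 10]
6: 0x53 (blk 10, set 0) → VC-HIT  vc=[14, 2]
7: 0x10 (blk 2, set 0) → VC-HIT  vc=[14, 10]
8: 0x53 (blk 10, set 0) → VC-HIT  vc=[14, 2]
9: 0x50 (blk 10, set 0) → L1-HIT  vc=[14, 2]
10: 0x17 (blk 2, set 0) → VC-HIT  vc=[14, 10]
11: 0x17 (blk 2, set 0) → L1-HIT  vc=[14, 10]
12: 0x15 (blk 2, set 0) → L1-HIT  vc=[14, 10]
13: 0x50 (blk 10, set 0) → VC-HIT  vc=[14, 2]
14: 0x13 (blk 2, set 0) → VC-HIT  vc=[14, 10]

MISSES = 3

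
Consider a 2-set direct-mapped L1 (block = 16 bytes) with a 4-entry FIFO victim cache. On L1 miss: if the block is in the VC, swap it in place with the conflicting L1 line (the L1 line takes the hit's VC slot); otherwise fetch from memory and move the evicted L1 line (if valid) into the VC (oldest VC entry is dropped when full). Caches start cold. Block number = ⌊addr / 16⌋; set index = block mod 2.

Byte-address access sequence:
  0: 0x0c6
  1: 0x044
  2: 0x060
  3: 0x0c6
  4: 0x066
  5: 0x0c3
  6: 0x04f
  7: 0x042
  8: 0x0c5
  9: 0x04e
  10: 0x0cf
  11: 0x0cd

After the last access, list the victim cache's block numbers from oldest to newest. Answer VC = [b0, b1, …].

#0 0xc6→b12/s0 MISS; vc=[]
#1 0x44→b4/s0 MISS; vc=[12]
#2 0x60→b6/s0 MISS; vc=[12,4]
#3 0xc6→b12/s0 VC-HIT; vc=[6,4]
#4 0x66→b6/s0 VC-HIT; vc=[12,4]
#5 0xc3→b12/s0 VC-HIT; vc=[6,4]
#6 0x4f→b4/s0 VC-HIT; vc=[6,12]
#7 0x42→b4/s0 L1-HIT; vc=[6,12]
#8 0xc5→b12/s0 VC-HIT; vc=[6,4]
#9 0x4e→b4/s0 VC-HIT; vc=[6,12]
#10 0xcf→b12/s0 VC-HIT; vc=[6,4]
#11 0xcd→b12/s0 L1-HIT; vc=[6,4]

VC = [6, 4]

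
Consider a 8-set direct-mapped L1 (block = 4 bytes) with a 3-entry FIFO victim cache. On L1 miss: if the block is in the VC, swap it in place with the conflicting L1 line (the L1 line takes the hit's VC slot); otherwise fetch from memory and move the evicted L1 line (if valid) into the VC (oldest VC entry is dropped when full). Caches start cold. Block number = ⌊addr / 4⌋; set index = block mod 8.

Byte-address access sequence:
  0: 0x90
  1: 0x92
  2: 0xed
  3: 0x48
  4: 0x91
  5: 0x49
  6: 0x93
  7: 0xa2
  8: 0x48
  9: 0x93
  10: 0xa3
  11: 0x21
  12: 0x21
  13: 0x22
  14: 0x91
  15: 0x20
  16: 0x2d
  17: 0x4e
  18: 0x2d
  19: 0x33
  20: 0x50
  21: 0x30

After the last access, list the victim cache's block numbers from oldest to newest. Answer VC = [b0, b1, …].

0: 0x90 (blk 36, set 4) → MISS  vc=[]
1: 0x92 (blk 36, set 4) → L1-HIT  vc=[]
2: 0xed (blk 59, set 3) → MISS  vc=[]
3: 0x48 (blk 18, set 2) → MISS  vc=[]
4: 0x91 (blk 36, set 4) → L1-HIT  vc=[]
5: 0x49 (blk 18, set 2) → L1-HIT  vc=[]
6: 0x93 (blk 36, set 4) → L1-HIT  vc=[]
7: 0xa2 (blk 40, set 0) → MISS  vc=[]
8: 0x48 (blk 18, set 2) → L1-HIT  vc=[]
9: 0x93 (blk 36, set 4) → L1-HIT  vc=[]
10: 0xa3 (blk 40, set 0) → L1-HIT  vc=[]
11: 0x21 (blk 8, set 0) → MISS  vc=[40]
12: 0x21 (blk 8, set 0) → L1-HIT  vc=[40]
13: 0x22 (blk 8, set 0) → L1-HIT  vc=[40]
14: 0x91 (blk 36, set 4) → L1-HIT  vc=[40]
15: 0x20 (blk 8, set 0) → L1-HIT  vc=[40]
16: 0x2d (blk 11, set 3) → MISS  vc=[40, 59]
17: 0x4e (blk 19, set 3) → MISS  vc=[40, 59, 11]
18: 0x2d (blk 11, set 3) → VC-HIT  vc=[40, 59, 19]
19: 0x33 (blk 12, set 4) → MISS  vc=[59, 19, 36]
20: 0x50 (blk 20, set 4) → MISS  vc=[19, 36, 12]
21: 0x30 (blk 12, set 4) → VC-HIT  vc=[19, 36, 20]

VC = [19, 36, 20]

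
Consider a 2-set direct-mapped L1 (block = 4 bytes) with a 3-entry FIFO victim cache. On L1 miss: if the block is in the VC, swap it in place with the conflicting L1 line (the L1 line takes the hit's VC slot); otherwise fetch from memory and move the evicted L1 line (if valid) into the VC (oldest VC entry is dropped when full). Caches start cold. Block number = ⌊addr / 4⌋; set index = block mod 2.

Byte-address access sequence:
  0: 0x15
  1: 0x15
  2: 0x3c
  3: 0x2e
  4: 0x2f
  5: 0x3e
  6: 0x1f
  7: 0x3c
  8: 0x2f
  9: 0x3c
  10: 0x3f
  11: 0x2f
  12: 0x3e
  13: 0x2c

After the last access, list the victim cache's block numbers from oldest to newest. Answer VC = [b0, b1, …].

#0 0x15→b5/s1 MISS; vc=[]
#1 0x15→b5/s1 L1-HIT; vc=[]
#2 0x3c→b15/s1 MISS; vc=[5]
#3 0x2e→b11/s1 MISS; vc=[5,15]
#4 0x2f→b11/s1 L1-HIT; vc=[5,15]
#5 0x3e→b15/s1 VC-HIT; vc=[5,11]
#6 0x1f→b7/s1 MISS; vc=[5,11,15]
#7 0x3c→b15/s1 VC-HIT; vc=[5,11,7]
#8 0x2f→b11/s1 VC-HIT; vc=[5,15,7]
#9 0x3c→b15/s1 VC-HIT; vc=[5,11,7]
#10 0x3f→b15/s1 L1-HIT; vc=[5,11,7]
#11 0x2f→b11/s1 VC-HIT; vc=[5,15,7]
#12 0x3e→b15/s1 VC-HIT; vc=[5,11,7]
#13 0x2c→b11/s1 VC-HIT; vc=[5,15,7]

VC = [5, 15, 7]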